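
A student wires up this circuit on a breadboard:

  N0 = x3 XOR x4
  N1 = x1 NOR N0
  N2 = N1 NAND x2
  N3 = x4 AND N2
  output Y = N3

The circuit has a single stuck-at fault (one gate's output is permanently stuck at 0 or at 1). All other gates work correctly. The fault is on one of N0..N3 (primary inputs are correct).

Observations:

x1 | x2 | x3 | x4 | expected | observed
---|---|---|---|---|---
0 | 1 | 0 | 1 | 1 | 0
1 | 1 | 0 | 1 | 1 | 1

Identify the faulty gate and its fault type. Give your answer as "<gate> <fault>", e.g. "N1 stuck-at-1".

Fault-free values for test 1 (x1=0, x2=1, x3=0, x4=1): N0=1, N1=0, N2=1, N3=1, giving Y=1. Observed 0.
Test 1: faults giving observed 0 are {N0 stuck-at-0, N1 stuck-at-1, N2 stuck-at-0, N3 stuck-at-0}.
Test 2 (x1=1, x2=1, x3=0, x4=1): fault-free N0=1, N1=0, N2=1, N3=1 → 1; observed 1. Eliminates N1 stuck-at-1, N2 stuck-at-0, N3 stuck-at-0.
Only N0 stuck-at-0 is consistent with every test.

N0 stuck-at-0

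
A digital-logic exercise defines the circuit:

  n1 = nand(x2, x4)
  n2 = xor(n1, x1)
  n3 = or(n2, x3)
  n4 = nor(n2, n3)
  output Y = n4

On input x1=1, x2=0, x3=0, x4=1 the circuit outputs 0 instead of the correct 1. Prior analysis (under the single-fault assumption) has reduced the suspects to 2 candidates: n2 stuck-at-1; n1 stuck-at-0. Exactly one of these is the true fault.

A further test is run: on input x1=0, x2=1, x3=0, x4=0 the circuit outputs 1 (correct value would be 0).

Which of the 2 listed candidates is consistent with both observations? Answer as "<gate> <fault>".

Evaluate each candidate on input x1=0, x2=1, x3=0, x4=0:
  n2 stuck-at-1: n1=1, n2=1 [stuck-at-1], n3=1, n4=0 → 0 — eliminated
  n1 stuck-at-0: n1=0 [stuck-at-0], n2=0, n3=0, n4=1 → 1 — matches
Only n1 stuck-at-0 reproduces the observed 1.

n1 stuck-at-0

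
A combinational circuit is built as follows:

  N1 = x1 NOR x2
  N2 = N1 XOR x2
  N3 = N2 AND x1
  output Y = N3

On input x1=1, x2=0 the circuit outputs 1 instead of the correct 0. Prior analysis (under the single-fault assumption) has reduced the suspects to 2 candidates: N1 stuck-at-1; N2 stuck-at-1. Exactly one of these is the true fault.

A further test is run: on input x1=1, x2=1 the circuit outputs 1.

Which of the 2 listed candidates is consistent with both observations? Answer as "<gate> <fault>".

Evaluate each candidate on input x1=1, x2=1:
  N1 stuck-at-1: N1=1 [stuck-at-1], N2=0, N3=0 → 0 — eliminated
  N2 stuck-at-1: N1=0, N2=1 [stuck-at-1], N3=1 → 1 — matches
Only N2 stuck-at-1 reproduces the observed 1.

N2 stuck-at-1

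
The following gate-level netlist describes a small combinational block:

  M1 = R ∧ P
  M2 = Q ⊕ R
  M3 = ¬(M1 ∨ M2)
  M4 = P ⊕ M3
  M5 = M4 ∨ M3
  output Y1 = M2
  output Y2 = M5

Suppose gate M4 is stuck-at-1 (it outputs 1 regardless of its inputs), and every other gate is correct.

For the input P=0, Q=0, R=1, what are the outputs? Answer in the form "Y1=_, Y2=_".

Y1=1, Y2=1

Propagate with M4 forced: M1=0, M2=1, M3=0, M4=1 [stuck-at-1], M5=1.
So the outputs are Y1=1, Y2=1. (Without the fault they would be Y1=1, Y2=0.)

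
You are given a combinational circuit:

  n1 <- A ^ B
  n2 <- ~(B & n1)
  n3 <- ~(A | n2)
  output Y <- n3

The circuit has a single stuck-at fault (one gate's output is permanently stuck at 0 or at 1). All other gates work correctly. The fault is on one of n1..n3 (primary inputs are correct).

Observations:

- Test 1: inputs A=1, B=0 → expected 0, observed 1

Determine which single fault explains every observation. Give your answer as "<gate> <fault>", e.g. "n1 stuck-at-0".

Fault-free values for test 1 (A=1, B=0): n1=1, n2=1, n3=0, giving Y=0. Observed 1.
Test 1: faults giving observed 1 are {n3 stuck-at-1}.
Only n3 stuck-at-1 is consistent with every test.

n3 stuck-at-1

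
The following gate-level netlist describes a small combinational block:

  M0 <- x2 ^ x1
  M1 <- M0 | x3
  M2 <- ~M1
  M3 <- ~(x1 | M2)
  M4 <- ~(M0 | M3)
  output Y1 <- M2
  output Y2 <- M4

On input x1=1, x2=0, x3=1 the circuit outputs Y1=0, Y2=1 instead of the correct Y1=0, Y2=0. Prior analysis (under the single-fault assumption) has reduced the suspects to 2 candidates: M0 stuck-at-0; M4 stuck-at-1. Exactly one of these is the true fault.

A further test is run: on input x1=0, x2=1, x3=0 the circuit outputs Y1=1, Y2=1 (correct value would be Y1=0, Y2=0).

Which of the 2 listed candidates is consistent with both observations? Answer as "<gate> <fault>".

Evaluate each candidate on input x1=0, x2=1, x3=0:
  M0 stuck-at-0: M0=0 [stuck-at-0], M1=0, M2=1, M3=0, M4=1 → Y1=1, Y2=1 — matches
  M4 stuck-at-1: M0=1, M1=1, M2=0, M3=1, M4=1 [stuck-at-1] → Y1=0, Y2=1 — eliminated
Only M0 stuck-at-0 reproduces the observed Y1=1, Y2=1.

M0 stuck-at-0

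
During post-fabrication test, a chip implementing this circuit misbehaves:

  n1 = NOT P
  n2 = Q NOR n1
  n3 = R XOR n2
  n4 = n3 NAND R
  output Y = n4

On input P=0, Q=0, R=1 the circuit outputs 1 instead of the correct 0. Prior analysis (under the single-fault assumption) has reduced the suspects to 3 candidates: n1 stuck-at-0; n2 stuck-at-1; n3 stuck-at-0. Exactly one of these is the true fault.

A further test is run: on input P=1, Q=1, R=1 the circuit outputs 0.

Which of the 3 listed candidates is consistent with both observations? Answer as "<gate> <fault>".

n1 stuck-at-0

Evaluate each candidate on input P=1, Q=1, R=1:
  n1 stuck-at-0: n1=0 [stuck-at-0], n2=0, n3=1, n4=0 → 0 — matches
  n2 stuck-at-1: n1=0, n2=1 [stuck-at-1], n3=0, n4=1 → 1 — eliminated
  n3 stuck-at-0: n1=0, n2=0, n3=0 [stuck-at-0], n4=1 → 1 — eliminated
Only n1 stuck-at-0 reproduces the observed 0.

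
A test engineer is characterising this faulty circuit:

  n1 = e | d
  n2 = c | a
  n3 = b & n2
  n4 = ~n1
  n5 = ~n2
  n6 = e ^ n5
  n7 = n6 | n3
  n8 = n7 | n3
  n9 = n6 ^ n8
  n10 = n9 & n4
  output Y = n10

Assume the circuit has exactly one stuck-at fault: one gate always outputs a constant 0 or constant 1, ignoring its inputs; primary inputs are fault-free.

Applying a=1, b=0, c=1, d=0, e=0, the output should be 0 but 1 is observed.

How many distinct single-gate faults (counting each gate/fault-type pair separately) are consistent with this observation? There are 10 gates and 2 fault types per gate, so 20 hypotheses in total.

Fault-free: n1=0, n2=1, n3=0, n4=1, n5=0, n6=0, n7=0, n8=0, n9=0, n10=0 → 0. Observed 1.
  n1: none of the 2 fault types match ✗
  n2: none of the 2 fault types match ✗
  n3: stuck-at-1 ✓; others ✗
  n4: none of the 2 fault types match ✗
  n5: none of the 2 fault types match ✗
  n6: none of the 2 fault types match ✗
  n7: stuck-at-1 ✓; others ✗
  n8: stuck-at-1 ✓; others ✗
  n9: stuck-at-1 ✓; others ✗
  n10: stuck-at-1 ✓; others ✗
Consistent faults: {n3 stuck-at-1, n7 stuck-at-1, n8 stuck-at-1, n9 stuck-at-1, n10 stuck-at-1} — 5 in all.

5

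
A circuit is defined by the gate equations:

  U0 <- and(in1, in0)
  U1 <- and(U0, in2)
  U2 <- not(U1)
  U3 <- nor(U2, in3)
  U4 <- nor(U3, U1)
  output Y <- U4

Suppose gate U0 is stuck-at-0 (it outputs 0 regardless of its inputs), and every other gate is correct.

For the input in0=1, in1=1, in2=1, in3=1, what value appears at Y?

Propagate with U0 forced: U0=0 [stuck-at-0], U1=0, U2=1, U3=0, U4=1.
So Y = 1. (Without the fault it would be 0.)

1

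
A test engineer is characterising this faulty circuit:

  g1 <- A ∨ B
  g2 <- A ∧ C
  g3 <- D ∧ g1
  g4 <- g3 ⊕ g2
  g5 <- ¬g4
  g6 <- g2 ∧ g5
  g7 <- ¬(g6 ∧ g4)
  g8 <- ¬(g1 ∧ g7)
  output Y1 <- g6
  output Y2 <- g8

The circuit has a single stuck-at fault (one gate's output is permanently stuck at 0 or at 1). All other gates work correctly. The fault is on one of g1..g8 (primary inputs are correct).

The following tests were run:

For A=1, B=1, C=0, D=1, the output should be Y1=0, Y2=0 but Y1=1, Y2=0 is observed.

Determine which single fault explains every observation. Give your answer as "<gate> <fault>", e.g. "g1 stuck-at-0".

g2 stuck-at-1

Fault-free values for test 1 (A=1, B=1, C=0, D=1): g1=1, g2=0, g3=1, g4=1, g5=0, g6=0, g7=1, g8=0, giving Y1=0, Y2=0. Observed Y1=1, Y2=0.
Test 1: faults giving observed Y1=1, Y2=0 are {g2 stuck-at-1}.
Only g2 stuck-at-1 is consistent with every test.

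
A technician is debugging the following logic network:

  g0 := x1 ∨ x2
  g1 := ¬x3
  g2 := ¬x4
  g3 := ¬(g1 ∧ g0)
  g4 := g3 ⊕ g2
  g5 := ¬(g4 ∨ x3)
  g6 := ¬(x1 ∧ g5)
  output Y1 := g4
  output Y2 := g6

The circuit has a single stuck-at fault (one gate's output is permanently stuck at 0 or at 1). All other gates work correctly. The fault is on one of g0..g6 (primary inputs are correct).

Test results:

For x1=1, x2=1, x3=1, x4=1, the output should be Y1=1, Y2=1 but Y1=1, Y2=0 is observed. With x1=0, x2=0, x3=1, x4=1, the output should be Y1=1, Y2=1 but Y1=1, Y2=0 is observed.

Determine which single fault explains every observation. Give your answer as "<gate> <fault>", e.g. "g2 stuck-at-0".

g6 stuck-at-0

Fault-free values for test 1 (x1=1, x2=1, x3=1, x4=1): g0=1, g1=0, g2=0, g3=1, g4=1, g5=0, g6=1, giving Y1=1, Y2=1. Observed Y1=1, Y2=0.
Test 1: faults giving observed Y1=1, Y2=0 are {g5 stuck-at-1, g6 stuck-at-0}.
Test 2 (x1=0, x2=0, x3=1, x4=1): fault-free g0=0, g1=0, g2=0, g3=1, g4=1, g5=0, g6=1 → Y1=1, Y2=1; observed Y1=1, Y2=0. Eliminates g5 stuck-at-1.
Only g6 stuck-at-0 is consistent with every test.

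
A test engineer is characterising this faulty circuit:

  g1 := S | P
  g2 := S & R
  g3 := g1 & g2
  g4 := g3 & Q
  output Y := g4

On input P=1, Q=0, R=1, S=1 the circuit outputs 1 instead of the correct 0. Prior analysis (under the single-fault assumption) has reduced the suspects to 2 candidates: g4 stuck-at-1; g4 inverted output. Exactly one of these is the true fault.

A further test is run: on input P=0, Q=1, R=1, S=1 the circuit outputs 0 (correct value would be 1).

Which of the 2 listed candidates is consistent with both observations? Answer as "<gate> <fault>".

Evaluate each candidate on input P=0, Q=1, R=1, S=1:
  g4 stuck-at-1: g1=1, g2=1, g3=1, g4=1 [stuck-at-1] → 1 — eliminated
  g4 inverted output: g1=1, g2=1, g3=1, g4=0 [inverted output] → 0 — matches
Only g4 inverted output reproduces the observed 0.

g4 inverted output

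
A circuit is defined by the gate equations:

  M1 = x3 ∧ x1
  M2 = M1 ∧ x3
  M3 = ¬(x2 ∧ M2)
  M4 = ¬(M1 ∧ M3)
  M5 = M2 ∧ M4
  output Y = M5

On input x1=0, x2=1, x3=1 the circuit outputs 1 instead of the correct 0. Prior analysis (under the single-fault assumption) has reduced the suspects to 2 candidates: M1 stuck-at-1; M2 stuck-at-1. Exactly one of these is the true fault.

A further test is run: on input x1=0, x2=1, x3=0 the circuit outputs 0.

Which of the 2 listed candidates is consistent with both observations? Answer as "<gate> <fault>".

M1 stuck-at-1

Evaluate each candidate on input x1=0, x2=1, x3=0:
  M1 stuck-at-1: M1=1 [stuck-at-1], M2=0, M3=1, M4=0, M5=0 → 0 — matches
  M2 stuck-at-1: M1=0, M2=1 [stuck-at-1], M3=0, M4=1, M5=1 → 1 — eliminated
Only M1 stuck-at-1 reproduces the observed 0.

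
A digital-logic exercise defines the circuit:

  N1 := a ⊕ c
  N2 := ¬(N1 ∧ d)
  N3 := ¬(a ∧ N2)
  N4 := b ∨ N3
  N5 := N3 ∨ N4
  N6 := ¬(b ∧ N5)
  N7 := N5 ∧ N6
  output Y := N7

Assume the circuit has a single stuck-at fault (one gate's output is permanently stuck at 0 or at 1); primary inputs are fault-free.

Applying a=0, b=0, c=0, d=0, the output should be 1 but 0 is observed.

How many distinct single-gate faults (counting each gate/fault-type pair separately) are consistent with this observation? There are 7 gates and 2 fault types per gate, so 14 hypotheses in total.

4

Fault-free: N1=0, N2=1, N3=1, N4=1, N5=1, N6=1, N7=1 → 1. Observed 0.
  N1 stuck-at-0: output 1 ✗
  N1 stuck-at-1: output 1 ✗
  N2 stuck-at-0: output 1 ✗
  N2 stuck-at-1: output 1 ✗
  N3 stuck-at-0: output 0 ✓
  N3 stuck-at-1: output 1 ✗
  N4 stuck-at-0: output 1 ✗
  N4 stuck-at-1: output 1 ✗
  N5 stuck-at-0: output 0 ✓
  N5 stuck-at-1: output 1 ✗
  N6 stuck-at-0: output 0 ✓
  N6 stuck-at-1: output 1 ✗
  N7 stuck-at-0: output 0 ✓
  N7 stuck-at-1: output 1 ✗
Consistent faults: {N3 stuck-at-0, N5 stuck-at-0, N6 stuck-at-0, N7 stuck-at-0} — 4 in all.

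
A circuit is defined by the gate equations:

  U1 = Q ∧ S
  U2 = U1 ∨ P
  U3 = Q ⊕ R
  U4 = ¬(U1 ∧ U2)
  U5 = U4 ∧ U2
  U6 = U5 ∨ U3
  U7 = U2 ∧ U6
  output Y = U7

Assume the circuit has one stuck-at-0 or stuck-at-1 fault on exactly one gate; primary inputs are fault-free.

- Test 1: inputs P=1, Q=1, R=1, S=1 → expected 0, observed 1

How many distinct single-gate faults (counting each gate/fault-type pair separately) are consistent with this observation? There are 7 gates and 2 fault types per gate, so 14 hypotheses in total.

6

Fault-free: U1=1, U2=1, U3=0, U4=0, U5=0, U6=0, U7=0 → 0. Observed 1.
  U1 stuck-at-0: output 1 ✓
  U1 stuck-at-1: output 0 ✗
  U2 stuck-at-0: output 0 ✗
  U2 stuck-at-1: output 0 ✗
  U3 stuck-at-0: output 0 ✗
  U3 stuck-at-1: output 1 ✓
  U4 stuck-at-0: output 0 ✗
  U4 stuck-at-1: output 1 ✓
  U5 stuck-at-0: output 0 ✗
  U5 stuck-at-1: output 1 ✓
  U6 stuck-at-0: output 0 ✗
  U6 stuck-at-1: output 1 ✓
  U7 stuck-at-0: output 0 ✗
  U7 stuck-at-1: output 1 ✓
Consistent faults: {U1 stuck-at-0, U3 stuck-at-1, U4 stuck-at-1, U5 stuck-at-1, U6 stuck-at-1, U7 stuck-at-1} — 6 in all.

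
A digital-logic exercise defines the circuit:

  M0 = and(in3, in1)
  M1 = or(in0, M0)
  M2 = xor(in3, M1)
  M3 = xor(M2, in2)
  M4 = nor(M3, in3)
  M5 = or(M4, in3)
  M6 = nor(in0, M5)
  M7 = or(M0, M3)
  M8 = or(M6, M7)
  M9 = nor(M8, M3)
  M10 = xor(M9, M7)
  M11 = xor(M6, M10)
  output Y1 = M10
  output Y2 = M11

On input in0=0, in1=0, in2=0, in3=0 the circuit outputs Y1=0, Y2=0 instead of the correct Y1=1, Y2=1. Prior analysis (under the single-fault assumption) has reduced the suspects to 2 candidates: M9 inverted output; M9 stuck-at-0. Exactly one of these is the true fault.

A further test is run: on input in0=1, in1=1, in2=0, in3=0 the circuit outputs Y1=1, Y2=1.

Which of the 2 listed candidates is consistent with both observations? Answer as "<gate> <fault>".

Evaluate each candidate on input in0=1, in1=1, in2=0, in3=0:
  M9 inverted output: M0=0, M1=1, M2=1, M3=1, M4=0, M5=0, M6=0, M7=1, M8=1, M9=1 [inverted output], M10=0, M11=0 → Y1=0, Y2=0 — eliminated
  M9 stuck-at-0: M0=0, M1=1, M2=1, M3=1, M4=0, M5=0, M6=0, M7=1, M8=1, M9=0 [stuck-at-0], M10=1, M11=1 → Y1=1, Y2=1 — matches
Only M9 stuck-at-0 reproduces the observed Y1=1, Y2=1.

M9 stuck-at-0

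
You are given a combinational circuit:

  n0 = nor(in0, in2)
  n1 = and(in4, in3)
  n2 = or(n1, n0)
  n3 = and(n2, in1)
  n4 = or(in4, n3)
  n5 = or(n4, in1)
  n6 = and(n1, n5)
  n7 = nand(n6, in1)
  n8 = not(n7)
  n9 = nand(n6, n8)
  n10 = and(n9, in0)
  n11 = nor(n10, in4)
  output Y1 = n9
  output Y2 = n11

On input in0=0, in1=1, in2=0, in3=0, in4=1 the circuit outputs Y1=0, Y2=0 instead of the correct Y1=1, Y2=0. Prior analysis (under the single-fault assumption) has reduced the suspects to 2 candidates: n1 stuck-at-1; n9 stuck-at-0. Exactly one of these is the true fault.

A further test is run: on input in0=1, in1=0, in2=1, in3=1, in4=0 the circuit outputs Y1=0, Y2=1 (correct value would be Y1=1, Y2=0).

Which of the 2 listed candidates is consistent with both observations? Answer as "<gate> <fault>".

n9 stuck-at-0

Evaluate each candidate on input in0=1, in1=0, in2=1, in3=1, in4=0:
  n1 stuck-at-1: n0=0, n1=1 [stuck-at-1], n2=1, n3=0, n4=0, n5=0, n6=0, n7=1, n8=0, n9=1, n10=1, n11=0 → Y1=1, Y2=0 — eliminated
  n9 stuck-at-0: n0=0, n1=0, n2=0, n3=0, n4=0, n5=0, n6=0, n7=1, n8=0, n9=0 [stuck-at-0], n10=0, n11=1 → Y1=0, Y2=1 — matches
Only n9 stuck-at-0 reproduces the observed Y1=0, Y2=1.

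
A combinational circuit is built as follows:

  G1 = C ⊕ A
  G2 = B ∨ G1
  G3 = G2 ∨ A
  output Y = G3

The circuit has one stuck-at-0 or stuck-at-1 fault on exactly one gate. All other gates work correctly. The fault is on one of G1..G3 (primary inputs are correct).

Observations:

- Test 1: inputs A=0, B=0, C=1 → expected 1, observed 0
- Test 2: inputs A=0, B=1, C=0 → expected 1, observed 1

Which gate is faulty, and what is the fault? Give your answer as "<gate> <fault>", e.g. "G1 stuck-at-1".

G1 stuck-at-0

Fault-free values for test 1 (A=0, B=0, C=1): G1=1, G2=1, G3=1, giving Y=1. Observed 0.
Test 1: faults giving observed 0 are {G1 stuck-at-0, G2 stuck-at-0, G3 stuck-at-0}.
Test 2 (A=0, B=1, C=0): fault-free G1=0, G2=1, G3=1 → 1; observed 1. Eliminates G2 stuck-at-0, G3 stuck-at-0.
Only G1 stuck-at-0 is consistent with every test.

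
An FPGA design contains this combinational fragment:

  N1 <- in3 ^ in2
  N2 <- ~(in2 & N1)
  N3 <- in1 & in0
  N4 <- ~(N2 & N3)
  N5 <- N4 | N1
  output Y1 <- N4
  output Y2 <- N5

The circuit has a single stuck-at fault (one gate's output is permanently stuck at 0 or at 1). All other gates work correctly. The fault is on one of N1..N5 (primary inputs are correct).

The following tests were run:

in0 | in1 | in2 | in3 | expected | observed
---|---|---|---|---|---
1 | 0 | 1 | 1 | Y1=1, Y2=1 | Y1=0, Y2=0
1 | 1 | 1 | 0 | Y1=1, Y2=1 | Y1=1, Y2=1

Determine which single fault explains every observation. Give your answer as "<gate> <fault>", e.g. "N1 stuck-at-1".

N3 stuck-at-1

Fault-free values for test 1 (in0=1, in1=0, in2=1, in3=1): N1=0, N2=1, N3=0, N4=1, N5=1, giving Y1=1, Y2=1. Observed Y1=0, Y2=0.
Test 1: faults giving observed Y1=0, Y2=0 are {N3 stuck-at-1, N4 stuck-at-0}.
Test 2 (in0=1, in1=1, in2=1, in3=0): fault-free N1=1, N2=0, N3=1, N4=1, N5=1 → Y1=1, Y2=1; observed Y1=1, Y2=1. Eliminates N4 stuck-at-0.
Only N3 stuck-at-1 is consistent with every test.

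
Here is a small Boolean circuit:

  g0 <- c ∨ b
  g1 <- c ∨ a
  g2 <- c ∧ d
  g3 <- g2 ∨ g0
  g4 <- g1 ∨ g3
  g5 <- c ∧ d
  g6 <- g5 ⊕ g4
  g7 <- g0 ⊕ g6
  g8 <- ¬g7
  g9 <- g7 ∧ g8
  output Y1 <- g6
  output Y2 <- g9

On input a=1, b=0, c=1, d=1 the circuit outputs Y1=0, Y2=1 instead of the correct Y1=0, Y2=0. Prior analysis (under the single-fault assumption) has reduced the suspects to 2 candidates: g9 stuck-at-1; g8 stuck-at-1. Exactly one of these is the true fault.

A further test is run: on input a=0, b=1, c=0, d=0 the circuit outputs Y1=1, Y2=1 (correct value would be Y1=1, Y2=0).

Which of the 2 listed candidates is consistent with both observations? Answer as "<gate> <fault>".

g9 stuck-at-1

Evaluate each candidate on input a=0, b=1, c=0, d=0:
  g9 stuck-at-1: g0=1, g1=0, g2=0, g3=1, g4=1, g5=0, g6=1, g7=0, g8=1, g9=1 [stuck-at-1] → Y1=1, Y2=1 — matches
  g8 stuck-at-1: g0=1, g1=0, g2=0, g3=1, g4=1, g5=0, g6=1, g7=0, g8=1 [stuck-at-1], g9=0 → Y1=1, Y2=0 — eliminated
Only g9 stuck-at-1 reproduces the observed Y1=1, Y2=1.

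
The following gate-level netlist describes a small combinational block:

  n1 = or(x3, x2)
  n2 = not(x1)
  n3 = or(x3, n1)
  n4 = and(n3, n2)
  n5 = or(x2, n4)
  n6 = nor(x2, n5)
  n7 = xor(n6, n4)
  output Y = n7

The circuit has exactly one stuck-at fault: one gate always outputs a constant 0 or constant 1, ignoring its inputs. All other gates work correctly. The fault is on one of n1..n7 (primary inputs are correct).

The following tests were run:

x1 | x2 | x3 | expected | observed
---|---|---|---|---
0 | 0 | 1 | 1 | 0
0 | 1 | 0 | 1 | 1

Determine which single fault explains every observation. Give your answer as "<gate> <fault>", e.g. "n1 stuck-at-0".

Fault-free values for test 1 (x1=0, x2=0, x3=1): n1=1, n2=1, n3=1, n4=1, n5=1, n6=0, n7=1, giving Y=1. Observed 0.
Test 1: faults giving observed 0 are {n5 stuck-at-0, n6 stuck-at-1, n7 stuck-at-0}.
Test 2 (x1=0, x2=1, x3=0): fault-free n1=1, n2=1, n3=1, n4=1, n5=1, n6=0, n7=1 → 1; observed 1. Eliminates n6 stuck-at-1, n7 stuck-at-0.
Only n5 stuck-at-0 is consistent with every test.

n5 stuck-at-0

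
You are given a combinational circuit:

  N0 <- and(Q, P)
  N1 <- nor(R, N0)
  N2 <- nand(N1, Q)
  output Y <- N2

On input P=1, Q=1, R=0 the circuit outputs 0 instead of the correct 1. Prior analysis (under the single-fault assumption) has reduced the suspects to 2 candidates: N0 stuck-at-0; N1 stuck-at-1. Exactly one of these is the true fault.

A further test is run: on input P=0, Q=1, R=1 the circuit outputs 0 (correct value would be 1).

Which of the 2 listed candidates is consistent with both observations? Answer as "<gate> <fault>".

Evaluate each candidate on input P=0, Q=1, R=1:
  N0 stuck-at-0: N0=0 [stuck-at-0], N1=0, N2=1 → 1 — eliminated
  N1 stuck-at-1: N0=0, N1=1 [stuck-at-1], N2=0 → 0 — matches
Only N1 stuck-at-1 reproduces the observed 0.

N1 stuck-at-1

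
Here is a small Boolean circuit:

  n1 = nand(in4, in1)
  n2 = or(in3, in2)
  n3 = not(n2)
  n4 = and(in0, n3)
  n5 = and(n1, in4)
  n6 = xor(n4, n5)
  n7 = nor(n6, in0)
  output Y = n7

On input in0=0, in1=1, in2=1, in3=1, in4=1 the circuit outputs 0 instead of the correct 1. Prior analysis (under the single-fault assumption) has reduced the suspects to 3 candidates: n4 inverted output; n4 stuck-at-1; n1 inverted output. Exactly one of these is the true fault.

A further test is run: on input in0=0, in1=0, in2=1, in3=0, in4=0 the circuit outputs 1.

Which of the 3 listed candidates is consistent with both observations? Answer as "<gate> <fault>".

n1 inverted output

Evaluate each candidate on input in0=0, in1=0, in2=1, in3=0, in4=0:
  n4 inverted output: n1=1, n2=1, n3=0, n4=1 [inverted output], n5=0, n6=1, n7=0 → 0 — eliminated
  n4 stuck-at-1: n1=1, n2=1, n3=0, n4=1 [stuck-at-1], n5=0, n6=1, n7=0 → 0 — eliminated
  n1 inverted output: n1=0 [inverted output], n2=1, n3=0, n4=0, n5=0, n6=0, n7=1 → 1 — matches
Only n1 inverted output reproduces the observed 1.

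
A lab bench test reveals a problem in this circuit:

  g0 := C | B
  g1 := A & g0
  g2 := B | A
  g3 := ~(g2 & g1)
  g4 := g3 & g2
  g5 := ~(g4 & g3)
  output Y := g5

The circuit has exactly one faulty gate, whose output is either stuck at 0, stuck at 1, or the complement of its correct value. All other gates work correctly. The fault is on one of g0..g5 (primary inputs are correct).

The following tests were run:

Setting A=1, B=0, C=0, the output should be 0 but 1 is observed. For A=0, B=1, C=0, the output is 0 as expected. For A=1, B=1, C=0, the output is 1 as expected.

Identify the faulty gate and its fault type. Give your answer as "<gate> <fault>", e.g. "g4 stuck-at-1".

Fault-free values for test 1 (A=1, B=0, C=0): g0=0, g1=0, g2=1, g3=1, g4=1, g5=0, giving Y=0. Observed 1.
Test 1: faults giving observed 1 are {g0 stuck-at-1, g0 inverted output, g1 stuck-at-1, g1 inverted output, g2 stuck-at-0, g2 inverted output, g3 stuck-at-0, g3 inverted output, g4 stuck-at-0, g4 inverted output, g5 stuck-at-1, g5 inverted output}.
Test 2 (A=0, B=1, C=0): fault-free g0=1, g1=0, g2=1, g3=1, g4=1, g5=0 → 0; observed 0. Eliminates g1 stuck-at-1, g1 inverted output, g2 stuck-at-0, g2 inverted output, g3 stuck-at-0, g3 inverted output, g4 stuck-at-0, g4 inverted output, g5 stuck-at-1, g5 inverted output.
Test 3 (A=1, B=1, C=0): fault-free g0=1, g1=1, g2=1, g3=0, g4=0, g5=1 → 1; observed 1. Eliminates g0 inverted output.
Only g0 stuck-at-1 is consistent with every test.

g0 stuck-at-1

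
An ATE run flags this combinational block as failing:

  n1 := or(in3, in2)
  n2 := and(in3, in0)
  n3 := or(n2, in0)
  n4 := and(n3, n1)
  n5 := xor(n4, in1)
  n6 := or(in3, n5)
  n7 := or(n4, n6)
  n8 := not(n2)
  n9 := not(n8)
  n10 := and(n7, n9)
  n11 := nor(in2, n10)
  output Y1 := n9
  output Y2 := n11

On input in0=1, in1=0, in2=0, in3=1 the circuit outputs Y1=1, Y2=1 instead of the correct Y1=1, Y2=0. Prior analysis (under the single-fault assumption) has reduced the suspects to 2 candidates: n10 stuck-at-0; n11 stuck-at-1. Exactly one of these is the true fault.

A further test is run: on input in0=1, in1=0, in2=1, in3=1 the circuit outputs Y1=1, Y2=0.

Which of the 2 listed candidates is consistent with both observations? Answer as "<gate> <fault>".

n10 stuck-at-0

Evaluate each candidate on input in0=1, in1=0, in2=1, in3=1:
  n10 stuck-at-0: n1=1, n2=1, n3=1, n4=1, n5=1, n6=1, n7=1, n8=0, n9=1, n10=0 [stuck-at-0], n11=0 → Y1=1, Y2=0 — matches
  n11 stuck-at-1: n1=1, n2=1, n3=1, n4=1, n5=1, n6=1, n7=1, n8=0, n9=1, n10=1, n11=1 [stuck-at-1] → Y1=1, Y2=1 — eliminated
Only n10 stuck-at-0 reproduces the observed Y1=1, Y2=0.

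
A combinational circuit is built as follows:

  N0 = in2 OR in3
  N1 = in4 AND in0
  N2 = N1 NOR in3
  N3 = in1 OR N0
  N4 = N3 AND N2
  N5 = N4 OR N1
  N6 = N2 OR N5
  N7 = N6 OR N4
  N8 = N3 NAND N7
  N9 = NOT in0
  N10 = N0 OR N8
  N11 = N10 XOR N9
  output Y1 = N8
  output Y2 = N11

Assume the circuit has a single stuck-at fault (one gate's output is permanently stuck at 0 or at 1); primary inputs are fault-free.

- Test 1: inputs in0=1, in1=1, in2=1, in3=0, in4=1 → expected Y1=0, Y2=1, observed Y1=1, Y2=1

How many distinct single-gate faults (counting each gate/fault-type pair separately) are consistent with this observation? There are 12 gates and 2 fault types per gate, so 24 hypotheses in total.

Fault-free: N0=1, N1=1, N2=0, N3=1, N4=0, N5=1, N6=1, N7=1, N8=0, N9=0, N10=1, N11=1 → Y1=0, Y2=1. Observed Y1=1, Y2=1.
  N0: none of the 2 fault types match ✗
  N1: none of the 2 fault types match ✗
  N2: none of the 2 fault types match ✗
  N3: stuck-at-0 ✓; others ✗
  N4: none of the 2 fault types match ✗
  N5: stuck-at-0 ✓; others ✗
  N6: stuck-at-0 ✓; others ✗
  N7: stuck-at-0 ✓; others ✗
  N8: stuck-at-1 ✓; others ✗
  N9: none of the 2 fault types match ✗
  N10: none of the 2 fault types match ✗
  N11: none of the 2 fault types match ✗
Consistent faults: {N3 stuck-at-0, N5 stuck-at-0, N6 stuck-at-0, N7 stuck-at-0, N8 stuck-at-1} — 5 in all.

5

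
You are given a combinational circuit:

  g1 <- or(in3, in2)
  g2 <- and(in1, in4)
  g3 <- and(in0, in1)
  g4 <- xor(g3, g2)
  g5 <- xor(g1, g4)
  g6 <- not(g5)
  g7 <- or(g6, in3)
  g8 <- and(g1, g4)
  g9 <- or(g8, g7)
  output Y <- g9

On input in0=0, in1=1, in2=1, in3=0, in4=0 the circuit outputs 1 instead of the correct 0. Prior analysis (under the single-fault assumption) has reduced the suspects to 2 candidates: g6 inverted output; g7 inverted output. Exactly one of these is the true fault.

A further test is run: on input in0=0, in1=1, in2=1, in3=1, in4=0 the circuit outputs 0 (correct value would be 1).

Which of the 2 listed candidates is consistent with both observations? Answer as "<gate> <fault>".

Evaluate each candidate on input in0=0, in1=1, in2=1, in3=1, in4=0:
  g6 inverted output: g1=1, g2=0, g3=0, g4=0, g5=1, g6=1 [inverted output], g7=1, g8=0, g9=1 → 1 — eliminated
  g7 inverted output: g1=1, g2=0, g3=0, g4=0, g5=1, g6=0, g7=0 [inverted output], g8=0, g9=0 → 0 — matches
Only g7 inverted output reproduces the observed 0.

g7 inverted output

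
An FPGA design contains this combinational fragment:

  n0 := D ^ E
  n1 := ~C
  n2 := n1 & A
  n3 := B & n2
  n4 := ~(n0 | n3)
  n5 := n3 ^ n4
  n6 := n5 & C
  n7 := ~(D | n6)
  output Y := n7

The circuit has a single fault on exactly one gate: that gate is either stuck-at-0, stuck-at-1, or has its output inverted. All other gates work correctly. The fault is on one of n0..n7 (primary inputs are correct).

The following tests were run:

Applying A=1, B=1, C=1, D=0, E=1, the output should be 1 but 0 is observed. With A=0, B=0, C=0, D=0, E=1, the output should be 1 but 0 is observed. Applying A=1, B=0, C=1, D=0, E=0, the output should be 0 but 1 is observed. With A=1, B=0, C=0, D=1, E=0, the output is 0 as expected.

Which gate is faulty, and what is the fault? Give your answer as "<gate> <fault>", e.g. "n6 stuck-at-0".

n6 inverted output

Fault-free values for test 1 (A=1, B=1, C=1, D=0, E=1): n0=1, n1=0, n2=0, n3=0, n4=0, n5=0, n6=0, n7=1, giving Y=1. Observed 0.
Test 1: faults giving observed 0 are {n0 stuck-at-0, n0 inverted output, n1 stuck-at-1, n1 inverted output, n2 stuck-at-1, n2 inverted output, n3 stuck-at-1, n3 inverted output, n4 stuck-at-1, n4 inverted output, n5 stuck-at-1, n5 inverted output, n6 stuck-at-1, n6 inverted output, n7 stuck-at-0, n7 inverted output}.
Test 2 (A=0, B=0, C=0, D=0, E=1): fault-free n0=1, n1=1, n2=0, n3=0, n4=0, n5=0, n6=0, n7=1 → 1; observed 0. Eliminates n0 stuck-at-0, n0 inverted output, n1 stuck-at-1, n1 inverted output, n2 stuck-at-1, n2 inverted output, n3 stuck-at-1, n3 inverted output, n4 stuck-at-1, n4 inverted output, n5 stuck-at-1, n5 inverted output.
Test 3 (A=1, B=0, C=1, D=0, E=0): fault-free n0=0, n1=0, n2=0, n3=0, n4=1, n5=1, n6=1, n7=0 → 0; observed 1. Eliminates n6 stuck-at-1, n7 stuck-at-0.
Test 4 (A=1, B=0, C=0, D=1, E=0): fault-free n0=1, n1=1, n2=1, n3=0, n4=0, n5=0, n6=0, n7=0 → 0; observed 0. Eliminates n7 inverted output.
Only n6 inverted output is consistent with every test.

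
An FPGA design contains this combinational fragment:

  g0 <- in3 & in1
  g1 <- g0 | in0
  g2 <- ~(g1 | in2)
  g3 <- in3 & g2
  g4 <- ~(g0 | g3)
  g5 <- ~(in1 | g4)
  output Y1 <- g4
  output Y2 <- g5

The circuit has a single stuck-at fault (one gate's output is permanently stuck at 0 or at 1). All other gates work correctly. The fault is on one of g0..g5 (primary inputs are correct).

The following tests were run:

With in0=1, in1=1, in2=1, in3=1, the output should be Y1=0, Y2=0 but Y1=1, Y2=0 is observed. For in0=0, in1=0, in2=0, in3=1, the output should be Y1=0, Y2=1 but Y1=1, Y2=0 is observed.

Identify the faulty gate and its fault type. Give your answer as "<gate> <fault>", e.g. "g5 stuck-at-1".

g4 stuck-at-1

Fault-free values for test 1 (in0=1, in1=1, in2=1, in3=1): g0=1, g1=1, g2=0, g3=0, g4=0, g5=0, giving Y1=0, Y2=0. Observed Y1=1, Y2=0.
Test 1: faults giving observed Y1=1, Y2=0 are {g0 stuck-at-0, g4 stuck-at-1}.
Test 2 (in0=0, in1=0, in2=0, in3=1): fault-free g0=0, g1=0, g2=1, g3=1, g4=0, g5=1 → Y1=0, Y2=1; observed Y1=1, Y2=0. Eliminates g0 stuck-at-0.
Only g4 stuck-at-1 is consistent with every test.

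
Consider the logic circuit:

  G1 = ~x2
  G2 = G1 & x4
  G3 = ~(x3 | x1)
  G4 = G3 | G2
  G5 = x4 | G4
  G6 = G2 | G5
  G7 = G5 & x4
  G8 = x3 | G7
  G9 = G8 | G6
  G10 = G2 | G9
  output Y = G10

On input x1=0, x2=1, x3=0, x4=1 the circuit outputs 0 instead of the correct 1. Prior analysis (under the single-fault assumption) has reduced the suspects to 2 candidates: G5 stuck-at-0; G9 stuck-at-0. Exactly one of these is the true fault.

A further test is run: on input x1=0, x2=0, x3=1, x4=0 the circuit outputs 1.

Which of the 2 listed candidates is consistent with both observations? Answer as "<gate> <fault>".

G5 stuck-at-0

Evaluate each candidate on input x1=0, x2=0, x3=1, x4=0:
  G5 stuck-at-0: G1=1, G2=0, G3=0, G4=0, G5=0 [stuck-at-0], G6=0, G7=0, G8=1, G9=1, G10=1 → 1 — matches
  G9 stuck-at-0: G1=1, G2=0, G3=0, G4=0, G5=0, G6=0, G7=0, G8=1, G9=0 [stuck-at-0], G10=0 → 0 — eliminated
Only G5 stuck-at-0 reproduces the observed 1.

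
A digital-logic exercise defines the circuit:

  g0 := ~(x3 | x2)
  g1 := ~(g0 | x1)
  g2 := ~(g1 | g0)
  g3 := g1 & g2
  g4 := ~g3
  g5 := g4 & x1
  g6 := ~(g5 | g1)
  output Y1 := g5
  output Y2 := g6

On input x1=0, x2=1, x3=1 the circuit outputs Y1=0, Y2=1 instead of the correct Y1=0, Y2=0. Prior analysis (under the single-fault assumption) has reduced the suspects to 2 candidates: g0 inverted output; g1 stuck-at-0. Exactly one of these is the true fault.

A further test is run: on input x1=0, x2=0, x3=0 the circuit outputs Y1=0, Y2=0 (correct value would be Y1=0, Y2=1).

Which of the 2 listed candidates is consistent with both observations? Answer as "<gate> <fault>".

g0 inverted output

Evaluate each candidate on input x1=0, x2=0, x3=0:
  g0 inverted output: g0=0 [inverted output], g1=1, g2=0, g3=0, g4=1, g5=0, g6=0 → Y1=0, Y2=0 — matches
  g1 stuck-at-0: g0=1, g1=0 [stuck-at-0], g2=0, g3=0, g4=1, g5=0, g6=1 → Y1=0, Y2=1 — eliminated
Only g0 inverted output reproduces the observed Y1=0, Y2=0.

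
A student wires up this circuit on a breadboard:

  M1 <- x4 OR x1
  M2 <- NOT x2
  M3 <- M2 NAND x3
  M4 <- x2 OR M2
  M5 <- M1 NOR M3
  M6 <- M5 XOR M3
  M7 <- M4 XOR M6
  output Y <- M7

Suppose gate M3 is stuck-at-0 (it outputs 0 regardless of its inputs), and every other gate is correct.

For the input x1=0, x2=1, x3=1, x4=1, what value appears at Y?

1

Propagate with M3 forced: M1=1, M2=0, M3=0 [stuck-at-0], M4=1, M5=0, M6=0, M7=1.
So Y = 1. (Without the fault it would be 0.)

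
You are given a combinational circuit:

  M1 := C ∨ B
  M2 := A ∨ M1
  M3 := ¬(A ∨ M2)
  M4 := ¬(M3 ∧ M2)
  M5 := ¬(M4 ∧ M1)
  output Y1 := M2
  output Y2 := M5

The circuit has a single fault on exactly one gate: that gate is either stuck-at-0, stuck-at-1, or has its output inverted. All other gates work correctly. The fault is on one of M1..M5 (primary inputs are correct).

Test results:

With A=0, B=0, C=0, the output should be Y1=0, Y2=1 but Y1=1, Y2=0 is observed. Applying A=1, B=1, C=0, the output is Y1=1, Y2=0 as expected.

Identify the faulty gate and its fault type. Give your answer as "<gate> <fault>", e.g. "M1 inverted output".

Fault-free values for test 1 (A=0, B=0, C=0): M1=0, M2=0, M3=1, M4=1, M5=1, giving Y1=0, Y2=1. Observed Y1=1, Y2=0.
Test 1: faults giving observed Y1=1, Y2=0 are {M1 stuck-at-1, M1 inverted output}.
Test 2 (A=1, B=1, C=0): fault-free M1=1, M2=1, M3=0, M4=1, M5=0 → Y1=1, Y2=0; observed Y1=1, Y2=0. Eliminates M1 inverted output.
Only M1 stuck-at-1 is consistent with every test.

M1 stuck-at-1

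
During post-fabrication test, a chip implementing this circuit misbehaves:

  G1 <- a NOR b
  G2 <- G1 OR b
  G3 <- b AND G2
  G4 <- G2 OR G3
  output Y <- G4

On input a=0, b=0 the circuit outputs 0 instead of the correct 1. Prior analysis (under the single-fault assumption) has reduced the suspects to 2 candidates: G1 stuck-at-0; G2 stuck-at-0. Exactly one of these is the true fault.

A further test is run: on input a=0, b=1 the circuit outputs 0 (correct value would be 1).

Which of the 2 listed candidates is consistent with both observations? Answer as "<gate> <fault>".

Evaluate each candidate on input a=0, b=1:
  G1 stuck-at-0: G1=0 [stuck-at-0], G2=1, G3=1, G4=1 → 1 — eliminated
  G2 stuck-at-0: G1=0, G2=0 [stuck-at-0], G3=0, G4=0 → 0 — matches
Only G2 stuck-at-0 reproduces the observed 0.

G2 stuck-at-0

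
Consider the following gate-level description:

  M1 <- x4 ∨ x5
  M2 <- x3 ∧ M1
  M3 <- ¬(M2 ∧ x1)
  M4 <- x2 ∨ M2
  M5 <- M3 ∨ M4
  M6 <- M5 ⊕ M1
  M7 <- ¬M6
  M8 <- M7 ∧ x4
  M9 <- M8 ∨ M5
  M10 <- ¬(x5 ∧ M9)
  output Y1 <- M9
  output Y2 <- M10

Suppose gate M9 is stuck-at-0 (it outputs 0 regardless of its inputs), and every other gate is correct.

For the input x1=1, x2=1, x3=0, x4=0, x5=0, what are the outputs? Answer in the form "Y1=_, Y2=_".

Propagate with M9 forced: M1=0, M2=0, M3=1, M4=1, M5=1, M6=1, M7=0, M8=0, M9=0 [stuck-at-0], M10=1.
So the outputs are Y1=0, Y2=1. (Without the fault they would be Y1=1, Y2=1.)

Y1=0, Y2=1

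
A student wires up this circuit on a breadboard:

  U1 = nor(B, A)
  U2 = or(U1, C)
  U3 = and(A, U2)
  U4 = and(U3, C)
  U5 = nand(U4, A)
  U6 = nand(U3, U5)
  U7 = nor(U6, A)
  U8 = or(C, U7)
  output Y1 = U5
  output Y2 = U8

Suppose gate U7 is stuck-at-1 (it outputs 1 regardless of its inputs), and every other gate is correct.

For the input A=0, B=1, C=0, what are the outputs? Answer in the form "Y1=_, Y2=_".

Y1=1, Y2=1

Propagate with U7 forced: U1=0, U2=0, U3=0, U4=0, U5=1, U6=1, U7=1 [stuck-at-1], U8=1.
So the outputs are Y1=1, Y2=1. (Without the fault they would be Y1=1, Y2=0.)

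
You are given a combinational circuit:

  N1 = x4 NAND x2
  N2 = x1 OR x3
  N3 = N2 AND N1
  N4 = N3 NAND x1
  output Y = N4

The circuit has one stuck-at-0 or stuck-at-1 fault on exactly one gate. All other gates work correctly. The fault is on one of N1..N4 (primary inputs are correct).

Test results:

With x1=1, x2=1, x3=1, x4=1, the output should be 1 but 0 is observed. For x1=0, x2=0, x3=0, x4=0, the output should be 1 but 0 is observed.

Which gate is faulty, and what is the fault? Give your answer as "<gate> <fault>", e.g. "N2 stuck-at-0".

Fault-free values for test 1 (x1=1, x2=1, x3=1, x4=1): N1=0, N2=1, N3=0, N4=1, giving Y=1. Observed 0.
Test 1: faults giving observed 0 are {N1 stuck-at-1, N3 stuck-at-1, N4 stuck-at-0}.
Test 2 (x1=0, x2=0, x3=0, x4=0): fault-free N1=1, N2=0, N3=0, N4=1 → 1; observed 0. Eliminates N1 stuck-at-1, N3 stuck-at-1.
Only N4 stuck-at-0 is consistent with every test.

N4 stuck-at-0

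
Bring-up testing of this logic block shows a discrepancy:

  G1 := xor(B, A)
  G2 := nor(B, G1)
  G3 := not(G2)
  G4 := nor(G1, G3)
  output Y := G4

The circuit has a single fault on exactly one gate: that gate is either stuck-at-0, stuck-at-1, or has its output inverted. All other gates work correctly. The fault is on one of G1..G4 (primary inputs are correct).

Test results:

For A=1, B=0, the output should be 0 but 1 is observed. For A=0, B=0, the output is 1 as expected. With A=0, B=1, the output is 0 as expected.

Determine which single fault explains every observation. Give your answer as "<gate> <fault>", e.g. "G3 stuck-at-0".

Fault-free values for test 1 (A=1, B=0): G1=1, G2=0, G3=1, G4=0, giving Y=0. Observed 1.
Test 1: faults giving observed 1 are {G1 stuck-at-0, G1 inverted output, G4 stuck-at-1, G4 inverted output}.
Test 2 (A=0, B=0): fault-free G1=0, G2=1, G3=0, G4=1 → 1; observed 1. Eliminates G1 inverted output, G4 inverted output.
Test 3 (A=0, B=1): fault-free G1=1, G2=0, G3=1, G4=0 → 0; observed 0. Eliminates G4 stuck-at-1.
Only G1 stuck-at-0 is consistent with every test.

G1 stuck-at-0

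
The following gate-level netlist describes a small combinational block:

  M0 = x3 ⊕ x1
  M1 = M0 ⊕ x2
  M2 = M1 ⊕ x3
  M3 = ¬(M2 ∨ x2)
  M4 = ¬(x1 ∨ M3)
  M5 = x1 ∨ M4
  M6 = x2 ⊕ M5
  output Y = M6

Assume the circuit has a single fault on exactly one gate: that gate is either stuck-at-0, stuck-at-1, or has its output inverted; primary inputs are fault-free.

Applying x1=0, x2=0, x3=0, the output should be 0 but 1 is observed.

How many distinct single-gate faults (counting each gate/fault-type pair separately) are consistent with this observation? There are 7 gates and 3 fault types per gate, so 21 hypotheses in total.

Fault-free: M0=0, M1=0, M2=0, M3=1, M4=0, M5=0, M6=0 → 0. Observed 1.
  M0: stuck-at-1, inverted output ✓; others ✗
  M1: stuck-at-1, inverted output ✓; others ✗
  M2: stuck-at-1, inverted output ✓; others ✗
  M3: stuck-at-0, inverted output ✓; others ✗
  M4: stuck-at-1, inverted output ✓; others ✗
  M5: stuck-at-1, inverted output ✓; others ✗
  M6: stuck-at-1, inverted output ✓; others ✗
Consistent faults: {M0 stuck-at-1, M0 inverted output, M1 stuck-at-1, M1 inverted output, M2 stuck-at-1, M2 inverted output, M3 stuck-at-0, M3 inverted output, M4 stuck-at-1, M4 inverted output, M5 stuck-at-1, M5 inverted output, M6 stuck-at-1, M6 inverted output} — 14 in all.

14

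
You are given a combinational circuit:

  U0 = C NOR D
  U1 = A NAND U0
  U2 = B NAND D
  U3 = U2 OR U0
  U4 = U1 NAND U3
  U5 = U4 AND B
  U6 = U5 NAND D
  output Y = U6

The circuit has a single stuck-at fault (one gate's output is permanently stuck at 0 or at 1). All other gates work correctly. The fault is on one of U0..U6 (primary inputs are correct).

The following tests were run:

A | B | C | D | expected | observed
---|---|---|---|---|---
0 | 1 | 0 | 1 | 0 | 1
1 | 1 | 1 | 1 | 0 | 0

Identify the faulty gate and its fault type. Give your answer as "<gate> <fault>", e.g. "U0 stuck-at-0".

Fault-free values for test 1 (A=0, B=1, C=0, D=1): U0=0, U1=1, U2=0, U3=0, U4=1, U5=1, U6=0, giving Y=0. Observed 1.
Test 1: faults giving observed 1 are {U0 stuck-at-1, U2 stuck-at-1, U3 stuck-at-1, U4 stuck-at-0, U5 stuck-at-0, U6 stuck-at-1}.
Test 2 (A=1, B=1, C=1, D=1): fault-free U0=0, U1=1, U2=0, U3=0, U4=1, U5=1, U6=0 → 0; observed 0. Eliminates U2 stuck-at-1, U3 stuck-at-1, U4 stuck-at-0, U5 stuck-at-0, U6 stuck-at-1.
Only U0 stuck-at-1 is consistent with every test.

U0 stuck-at-1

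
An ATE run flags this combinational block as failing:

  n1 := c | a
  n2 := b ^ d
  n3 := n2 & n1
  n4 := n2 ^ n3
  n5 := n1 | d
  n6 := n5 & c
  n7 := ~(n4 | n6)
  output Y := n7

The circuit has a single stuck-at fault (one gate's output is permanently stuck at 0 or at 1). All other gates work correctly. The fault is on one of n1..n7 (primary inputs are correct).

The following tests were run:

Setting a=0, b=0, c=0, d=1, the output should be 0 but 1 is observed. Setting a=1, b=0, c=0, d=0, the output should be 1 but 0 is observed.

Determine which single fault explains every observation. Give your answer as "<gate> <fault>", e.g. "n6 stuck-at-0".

Fault-free values for test 1 (a=0, b=0, c=0, d=1): n1=0, n2=1, n3=0, n4=1, n5=1, n6=0, n7=0, giving Y=0. Observed 1.
Test 1: faults giving observed 1 are {n1 stuck-at-1, n2 stuck-at-0, n3 stuck-at-1, n4 stuck-at-0, n7 stuck-at-1}.
Test 2 (a=1, b=0, c=0, d=0): fault-free n1=1, n2=0, n3=0, n4=0, n5=1, n6=0, n7=1 → 1; observed 0. Eliminates n1 stuck-at-1, n2 stuck-at-0, n4 stuck-at-0, n7 stuck-at-1.
Only n3 stuck-at-1 is consistent with every test.

n3 stuck-at-1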